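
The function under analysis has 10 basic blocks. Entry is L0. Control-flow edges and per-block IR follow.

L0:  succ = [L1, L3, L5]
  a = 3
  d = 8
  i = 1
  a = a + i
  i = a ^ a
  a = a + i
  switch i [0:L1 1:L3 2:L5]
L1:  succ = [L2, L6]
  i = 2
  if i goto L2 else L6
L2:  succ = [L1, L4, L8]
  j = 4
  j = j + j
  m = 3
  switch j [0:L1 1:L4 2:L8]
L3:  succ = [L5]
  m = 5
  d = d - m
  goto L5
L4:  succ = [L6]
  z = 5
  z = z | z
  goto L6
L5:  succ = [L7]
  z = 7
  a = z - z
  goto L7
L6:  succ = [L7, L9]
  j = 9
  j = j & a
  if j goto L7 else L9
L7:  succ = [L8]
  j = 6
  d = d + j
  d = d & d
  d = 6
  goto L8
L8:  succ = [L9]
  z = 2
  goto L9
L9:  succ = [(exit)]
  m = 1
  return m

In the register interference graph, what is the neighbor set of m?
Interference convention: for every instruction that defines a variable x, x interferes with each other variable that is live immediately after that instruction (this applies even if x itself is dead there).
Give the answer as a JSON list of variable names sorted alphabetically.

Block summaries:
  L0: {a,d,i} / ∅
  L1: {i} / ∅
  L2: {j,m} / ∅
  L3: {d,m} / {d}
  L4: {z} / ∅
  L5: {a,z} / ∅
  L6: {j} / {a}
  L7: {d,j} / {d}
  L8: {z} / ∅
  L9: {m} / ∅

Live sets:
  live L0: ∅→{a,d}
  live L1: {a,d}→{a,d}
  live L2: {a,d}→{a,d}
  live L3: {d}→{d}
  live L4: {a,d}→{a,d}
  live L5: {d}→{d}
  live L6: {a,d}→{d}
  live L7: {d}→∅
  live L8: ∅→∅
  live L9: ∅→∅

Interfere edges:
  a: {d,i,j,m,z}
  d: {a,i,j,m,z}
  i: {a,d}
  j: {a,d,m}
  m: {a,d,j}
  z: {a,d}

N(m) = ["a", "d", "j"]

Answer: ["a", "d", "j"]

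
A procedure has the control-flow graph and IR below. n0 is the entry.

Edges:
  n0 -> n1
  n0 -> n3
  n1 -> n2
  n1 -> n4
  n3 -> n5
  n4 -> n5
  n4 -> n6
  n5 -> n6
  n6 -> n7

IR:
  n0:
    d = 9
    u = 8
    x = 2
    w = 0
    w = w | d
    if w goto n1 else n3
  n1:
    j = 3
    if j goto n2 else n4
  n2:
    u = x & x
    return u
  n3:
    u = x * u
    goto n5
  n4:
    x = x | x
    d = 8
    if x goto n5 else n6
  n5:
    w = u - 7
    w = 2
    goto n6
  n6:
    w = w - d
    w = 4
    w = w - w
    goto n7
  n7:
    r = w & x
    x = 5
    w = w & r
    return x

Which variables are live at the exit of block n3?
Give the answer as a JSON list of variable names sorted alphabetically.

def/use:
  n0 def {d,u,w,x} use ∅
  n1 def {j} use ∅
  n2 def {u} use {x}
  n3 def {u} use {u,x}
  n4 def {d,x} use {x}
  n5 def {w} use {u}
  n6 def {w} use {d,w}
  n7 def {r,w,x} use {w,x}

Backward fixpoint:
  n0: in=∅ out={d,u,w,x}
  n1: in={u,w,x} out={u,w,x}
  n2: in={x} out=∅
  n3: in={d,u,x} out={d,u,x}
  n4: in={u,w,x} out={d,u,w,x}
  n5: in={d,u,x} out={d,w,x}
  n6: in={d,w,x} out={w,x}
  n7: in={w,x} out=∅

live-out(n3) = ["d", "u", "x"]

Answer: ["d", "u", "x"]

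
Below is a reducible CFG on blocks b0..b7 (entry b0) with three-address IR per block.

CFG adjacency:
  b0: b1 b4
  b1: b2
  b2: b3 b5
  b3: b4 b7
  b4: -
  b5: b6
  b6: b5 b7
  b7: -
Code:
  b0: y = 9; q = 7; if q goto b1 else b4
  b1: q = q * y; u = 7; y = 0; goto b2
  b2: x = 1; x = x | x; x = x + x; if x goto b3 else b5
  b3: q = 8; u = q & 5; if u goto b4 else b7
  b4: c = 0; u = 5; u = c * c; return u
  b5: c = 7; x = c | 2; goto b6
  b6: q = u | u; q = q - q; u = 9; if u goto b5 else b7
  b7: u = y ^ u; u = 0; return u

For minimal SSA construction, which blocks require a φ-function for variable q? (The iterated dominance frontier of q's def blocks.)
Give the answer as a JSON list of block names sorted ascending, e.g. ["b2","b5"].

idom tree: b1←b0 b2←b1 b3←b2 b4←b0 b5←b2 b6←b5 b7←b2
Dom∩ at merges:
  b4: preds {b0,b3}: {b0} ∩ {b0,b1,b2,b3} = {b0}; idom=b0
  b5: preds {b2,b6}: {b0,b1,b2} ∩ {b0,b1,b2,b5,b6} = {b0,b1,b2}; idom=b2
  b7: preds {b3,b6}: {b0,b1,b2,b3} ∩ {b0,b1,b2,b5,b6} = {b0,b1,b2}; idom=b2

DF derivation:
  join b4 pred b0: · stop@b0
  join b4 pred b3: b3→b2→b1 stop@b0
  join b5 pred b2: · stop@b2
  join b5 pred b6: b6→b5 stop@b2
  join b7 pred b3: b3 stop@b2
  join b7 pred b6: b6→b5 stop@b2
  DF(b0)=∅
  DF(b1)={b4}
  DF(b2)={b4}
  DF(b3)={b4,b7}
  DF(b4)=∅
  DF(b5)={b5,b7}
  DF(b6)={b5,b7}
  DF(b7)=∅

φ for q: defs {b0,b1,b3,b6}
  DF⁺ = {b4,b5,b7}

Answer: ["b4", "b5", "b7"]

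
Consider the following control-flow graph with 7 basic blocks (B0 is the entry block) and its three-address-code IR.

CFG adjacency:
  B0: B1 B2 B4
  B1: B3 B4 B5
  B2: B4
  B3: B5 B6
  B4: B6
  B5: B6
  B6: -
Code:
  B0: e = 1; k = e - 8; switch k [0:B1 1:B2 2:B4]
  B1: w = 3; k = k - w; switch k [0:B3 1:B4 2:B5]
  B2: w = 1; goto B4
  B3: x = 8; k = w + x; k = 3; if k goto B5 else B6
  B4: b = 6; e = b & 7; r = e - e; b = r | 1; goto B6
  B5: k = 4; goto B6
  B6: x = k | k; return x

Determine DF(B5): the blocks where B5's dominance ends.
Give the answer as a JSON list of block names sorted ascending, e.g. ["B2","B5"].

idom tree: B1←B0 B2←B0 B3←B1 B4←B0 B5←B1 B6←B0
Dom at joins:
  B4: preds {B0,B1,B2}: {B0} ∩ {B0,B1} ∩ {B0,B2} = {B0}; idom=B0
  B5: preds {B1,B3}: {B0,B1} ∩ {B0,B1,B3} = {B0,B1}; idom=B1
  B6: preds {B3,B4,B5}: {B0,B1,B3} ∩ {B0,B4} ∩ {B0,B1,B5} = {B0}; idom=B0

DF walk-up:
  join B4 pred B0: · stop@B0
  join B4 pred B1: B1 stop@B0
  join B4 pred B2: B2 stop@B0
  join B5 pred B1: · stop@B1
  join B5 pred B3: B3 stop@B1
  join B6 pred B3: B3→B1 stop@B0
  join B6 pred B4: B4 stop@B0
  join B6 pred B5: B5→B1 stop@B0
  DF(B0)=∅
  DF(B1)={B4,B6}
  DF(B2)={B4}
  DF(B3)={B5,B6}
  DF(B4)={B6}
  DF(B5)={B6}
  DF(B6)=∅

DF(B5) = ["B6"]

Answer: ["B6"]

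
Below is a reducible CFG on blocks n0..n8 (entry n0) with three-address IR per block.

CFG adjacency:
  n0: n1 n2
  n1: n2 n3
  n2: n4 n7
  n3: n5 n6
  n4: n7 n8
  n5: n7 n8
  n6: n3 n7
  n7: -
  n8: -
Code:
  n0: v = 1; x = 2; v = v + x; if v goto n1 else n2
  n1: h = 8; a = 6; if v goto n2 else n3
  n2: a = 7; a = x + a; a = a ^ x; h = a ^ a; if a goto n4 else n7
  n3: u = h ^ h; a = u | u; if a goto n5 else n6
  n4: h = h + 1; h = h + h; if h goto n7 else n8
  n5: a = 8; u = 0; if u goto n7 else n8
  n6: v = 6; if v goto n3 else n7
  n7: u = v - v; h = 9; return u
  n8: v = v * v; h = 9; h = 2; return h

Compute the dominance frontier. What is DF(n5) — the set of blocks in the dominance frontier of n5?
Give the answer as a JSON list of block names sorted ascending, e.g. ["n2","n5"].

Answer: ["n7", "n8"]

Analysis:
idom tree: n1←n0 n2←n0 n3←n1 n4←n2 n5←n3 n6←n3 n7←n0 n8←n0
Dom at joins:
  n2: preds {n0,n1}: {n0} ∩ {n0,n1} = {n0}; idom=n0
  n3: preds {n1,n6}: {n0,n1} ∩ {n0,n1,n3,n6} = {n0,n1}; idom=n1
  n7: preds {n2,n4,n5,n6}: {n0,n2} ∩ {n0,n2,n4} ∩ {n0,n1,n3,n5} ∩ {n0,n1,n3,n6} = {n0}; idom=n0
  n8: preds {n4,n5}: {n0,n2,n4} ∩ {n0,n1,n3,n5} = {n0}; idom=n0

DF derivation:
  join n2 pred n0: · stop@n0
  join n2 pred n1: n1 stop@n0
  join n3 pred n1: · stop@n1
  join n3 pred n6: n6→n3 stop@n1
  join n7 pred n2: n2 stop@n0
  join n7 pred n4: n4→n2 stop@n0
  join n7 pred n5: n5→n3→n1 stop@n0
  join n7 pred n6: n6→n3→n1 stop@n0
  join n8 pred n4: n4→n2 stop@n0
  join n8 pred n5: n5→n3→n1 stop@n0
  DF(n0)=∅
  DF(n1)={n2,n7,n8}
  DF(n2)={n7,n8}
  DF(n3)={n3,n7,n8}
  DF(n4)={n7,n8}
  DF(n5)={n7,n8}
  DF(n6)={n3,n7}
  DF(n7)=∅
  DF(n8)=∅

DF(n5) = ["n7", "n8"]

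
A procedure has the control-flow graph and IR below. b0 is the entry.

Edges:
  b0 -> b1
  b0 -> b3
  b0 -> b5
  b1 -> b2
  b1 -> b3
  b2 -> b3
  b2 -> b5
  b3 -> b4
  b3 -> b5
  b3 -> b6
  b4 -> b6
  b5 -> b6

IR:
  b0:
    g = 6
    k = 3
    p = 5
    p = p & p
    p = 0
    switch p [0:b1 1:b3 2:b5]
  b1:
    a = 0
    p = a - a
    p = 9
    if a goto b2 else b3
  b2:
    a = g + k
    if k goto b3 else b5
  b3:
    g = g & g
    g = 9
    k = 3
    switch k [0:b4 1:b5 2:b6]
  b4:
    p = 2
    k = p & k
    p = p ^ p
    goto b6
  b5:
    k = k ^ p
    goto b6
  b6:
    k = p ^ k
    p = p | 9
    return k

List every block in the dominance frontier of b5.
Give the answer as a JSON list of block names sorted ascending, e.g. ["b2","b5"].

idom tree: b1←b0 b2←b1 b3←b0 b4←b3 b5←b0 b6←b0
Dom at joins:
  b3: preds {b0,b1,b2}: {b0} ∩ {b0,b1} ∩ {b0,b1,b2} = {b0}; idom=b0
  b5: preds {b0,b2,b3}: {b0} ∩ {b0,b1,b2} ∩ {b0,b3} = {b0}; idom=b0
  b6: preds {b3,b4,b5}: {b0,b3} ∩ {b0,b3,b4} ∩ {b0,b5} = {b0}; idom=b0

Frontier:
  b3←b0: walk · to b0
  b3←b1: walk b1 to b0
  b3←b2: walk b2→b1 to b0
  b5←b0: walk · to b0
  b5←b2: walk b2→b1 to b0
  b5←b3: walk b3 to b0
  b6←b3: walk b3 to b0
  b6←b4: walk b4→b3 to b0
  b6←b5: walk b5 to b0
  b0 → ∅
  b1 → {b3,b5}
  b2 → {b3,b5}
  b3 → {b5,b6}
  b4 → {b6}
  b5 → {b6}
  b6 → ∅

DF(b5) = ["b6"]

Answer: ["b6"]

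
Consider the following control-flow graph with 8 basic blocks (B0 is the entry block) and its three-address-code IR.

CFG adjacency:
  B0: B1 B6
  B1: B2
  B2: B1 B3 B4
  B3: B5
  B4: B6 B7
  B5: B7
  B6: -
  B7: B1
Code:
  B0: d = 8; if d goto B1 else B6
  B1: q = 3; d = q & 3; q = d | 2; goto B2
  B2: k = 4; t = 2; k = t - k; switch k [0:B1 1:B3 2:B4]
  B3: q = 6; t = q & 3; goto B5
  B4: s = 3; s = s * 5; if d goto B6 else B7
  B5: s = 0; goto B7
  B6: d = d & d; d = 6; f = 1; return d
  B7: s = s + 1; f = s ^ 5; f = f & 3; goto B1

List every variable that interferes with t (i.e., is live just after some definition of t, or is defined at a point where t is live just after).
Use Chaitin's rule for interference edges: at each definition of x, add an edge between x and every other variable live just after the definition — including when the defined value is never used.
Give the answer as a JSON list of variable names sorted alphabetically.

Block summaries:
  B0 def {d} use ∅
  B1 def {d,q} use ∅
  B2 def {k,t} use ∅
  B3 def {q,t} use ∅
  B4 def {s} use {d}
  B5 def {s} use ∅
  B6 def {d,f} use {d}
  B7 def {f,s} use {s}

Backward fixpoint:
  B0: in=∅ out={d}
  B1: in=∅ out={d}
  B2: in={d} out={d}
  B3: in=∅ out=∅
  B4: in={d} out={d,s}
  B5: in=∅ out={s}
  B6: in={d} out=∅
  B7: in={s} out=∅

Interference:
  d↔{f,k,q,s,t}
  f↔{d}
  k↔{d,t}
  q↔{d}
  s↔{d}
  t↔{d,k}

N(t) = ["d", "k"]

Answer: ["d", "k"]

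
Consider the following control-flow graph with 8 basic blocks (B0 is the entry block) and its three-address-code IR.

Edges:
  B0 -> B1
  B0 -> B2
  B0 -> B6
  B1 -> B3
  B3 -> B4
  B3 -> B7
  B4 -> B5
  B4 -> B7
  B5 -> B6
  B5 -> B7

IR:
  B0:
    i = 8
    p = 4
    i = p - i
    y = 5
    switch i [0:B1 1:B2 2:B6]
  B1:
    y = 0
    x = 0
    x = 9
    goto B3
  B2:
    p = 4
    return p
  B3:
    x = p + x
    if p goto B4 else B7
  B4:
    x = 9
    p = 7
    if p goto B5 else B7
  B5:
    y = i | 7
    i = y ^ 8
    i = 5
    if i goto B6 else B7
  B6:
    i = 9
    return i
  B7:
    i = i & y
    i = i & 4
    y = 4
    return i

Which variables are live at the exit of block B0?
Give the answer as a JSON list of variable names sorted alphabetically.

Answer: ["i", "p"]

Derivation:
Block summaries:
  B0: {i,p,y} / ∅
  B1: {x,y} / ∅
  B2: {p} / ∅
  B3: {x} / {p,x}
  B4: {p,x} / ∅
  B5: {i,y} / {i}
  B6: {i} / ∅
  B7: {i,y} / {i,y}

Backward fixpoint:
  live B0: ∅→{i,p}
  live B1: {i,p}→{i,p,x,y}
  live B2: ∅→∅
  live B3: {i,p,x,y}→{i,y}
  live B4: {i,y}→{i,y}
  live B5: {i}→{i,y}
  live B6: ∅→∅
  live B7: {i,y}→∅

live-out(B0) = ["i", "p"]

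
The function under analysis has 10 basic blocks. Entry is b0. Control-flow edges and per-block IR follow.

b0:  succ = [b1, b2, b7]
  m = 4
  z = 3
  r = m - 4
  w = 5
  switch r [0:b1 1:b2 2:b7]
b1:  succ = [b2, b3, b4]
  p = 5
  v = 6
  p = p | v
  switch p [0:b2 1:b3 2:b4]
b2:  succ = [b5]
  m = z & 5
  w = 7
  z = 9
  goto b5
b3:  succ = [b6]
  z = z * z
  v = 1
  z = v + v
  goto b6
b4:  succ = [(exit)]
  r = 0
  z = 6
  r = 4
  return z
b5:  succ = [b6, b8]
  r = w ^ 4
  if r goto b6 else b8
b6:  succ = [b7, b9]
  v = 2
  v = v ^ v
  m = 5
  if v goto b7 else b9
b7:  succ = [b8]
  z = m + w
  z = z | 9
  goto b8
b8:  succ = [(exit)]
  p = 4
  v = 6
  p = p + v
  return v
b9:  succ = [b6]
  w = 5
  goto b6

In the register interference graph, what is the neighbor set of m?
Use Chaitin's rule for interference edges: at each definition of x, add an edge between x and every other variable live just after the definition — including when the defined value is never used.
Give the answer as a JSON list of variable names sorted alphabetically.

def/use:
  b0: def={m,r,w,z} ue=∅
  b1: def={p,v} ue=∅
  b2: def={m,w,z} ue={z}
  b3: def={v,z} ue={z}
  b4: def={r,z} ue=∅
  b5: def={r} ue={w}
  b6: def={m,v} ue=∅
  b7: def={z} ue={m,w}
  b8: def={p,v} ue=∅
  b9: def={w} ue=∅

Backward fixpoint:
  live b0: ∅→{m,w,z}
  live b1: {w,z}→{w,z}
  live b2: {z}→{w}
  live b3: {w,z}→{w}
  live b4: ∅→∅
  live b5: {w}→{w}
  live b6: {w}→{m,w}
  live b7: {m,w}→∅
  live b8: ∅→∅
  live b9: ∅→{w}

Interference:
  m: {r,v,w,z}
  p: {v,w,z}
  r: {m,w,z}
  v: {m,p,w,z}
  w: {m,p,r,v,z}
  z: {m,p,r,v,w}

N(m) = ["r", "v", "w", "z"]

Answer: ["r", "v", "w", "z"]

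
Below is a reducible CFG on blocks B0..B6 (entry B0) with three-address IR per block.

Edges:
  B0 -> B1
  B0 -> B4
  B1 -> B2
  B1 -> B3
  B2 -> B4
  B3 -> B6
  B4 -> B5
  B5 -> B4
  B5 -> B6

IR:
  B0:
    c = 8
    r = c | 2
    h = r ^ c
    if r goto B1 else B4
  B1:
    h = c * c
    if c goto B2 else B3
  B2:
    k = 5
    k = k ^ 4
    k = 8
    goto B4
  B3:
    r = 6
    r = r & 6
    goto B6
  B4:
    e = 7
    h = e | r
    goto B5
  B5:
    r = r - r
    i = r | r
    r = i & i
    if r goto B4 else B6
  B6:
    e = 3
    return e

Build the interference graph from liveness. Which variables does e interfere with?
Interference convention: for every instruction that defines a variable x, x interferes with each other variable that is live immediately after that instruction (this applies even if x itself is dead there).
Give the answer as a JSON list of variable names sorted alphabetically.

Answer: ["r"]

Derivation:
def/use:
  B0: def={c,h,r} ue=∅
  B1: def={h} ue={c}
  B2: def={k} ue=∅
  B3: def={r} ue=∅
  B4: def={e,h} ue={r}
  B5: def={i,r} ue={r}
  B6: def={e} ue=∅

Backward fixpoint:
  B0 li=∅ lo={c,r}
  B1 li={c,r} lo={r}
  B2 li={r} lo={r}
  B3 li=∅ lo=∅
  B4 li={r} lo={r}
  B5 li={r} lo={r}
  B6 li=∅ lo=∅

Interference:
  c — {h,r}
  e — {r}
  h — {c,r}
  i — ∅
  k — {r}
  r — {c,e,h,k}

N(e) = ["r"]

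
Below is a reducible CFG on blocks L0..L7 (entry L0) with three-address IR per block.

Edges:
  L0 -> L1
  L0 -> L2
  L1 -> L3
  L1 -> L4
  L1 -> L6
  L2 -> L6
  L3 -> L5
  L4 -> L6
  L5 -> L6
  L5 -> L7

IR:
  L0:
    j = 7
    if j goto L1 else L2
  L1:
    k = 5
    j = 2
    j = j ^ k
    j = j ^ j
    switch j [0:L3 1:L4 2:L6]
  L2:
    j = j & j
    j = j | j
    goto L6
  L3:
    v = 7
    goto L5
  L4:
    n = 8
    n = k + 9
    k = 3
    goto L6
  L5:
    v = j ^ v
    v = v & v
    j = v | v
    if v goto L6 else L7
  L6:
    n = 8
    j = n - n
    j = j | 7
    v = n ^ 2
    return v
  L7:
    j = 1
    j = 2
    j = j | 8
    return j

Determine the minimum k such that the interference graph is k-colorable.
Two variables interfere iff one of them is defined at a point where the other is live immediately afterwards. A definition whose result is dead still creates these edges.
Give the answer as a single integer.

def/use:
  L0: def={j} ue=∅
  L1: def={j,k} ue=∅
  L2: def={j} ue={j}
  L3: def={v} ue=∅
  L4: def={k,n} ue={k}
  L5: def={j,v} ue={j,v}
  L6: def={j,n,v} ue=∅
  L7: def={j} ue=∅

Live sets:
  L0 li=∅ lo={j}
  L1 li=∅ lo={j,k}
  L2 li={j} lo=∅
  L3 li={j} lo={j,v}
  L4 li={k} lo=∅
  L5 li={j,v} lo=∅
  L6 li=∅ lo=∅
  L7 li=∅ lo=∅

Conflict graph:
  j↔{k,n,v}
  k↔{j,n}
  n↔{j,k}
  v↔{j}

Registers:
  clique {j,k,n} ⇒ need ≥ 3
  assign j→R0 k→R1 n→R2 v→R1 — no edge inside a register ⇒ χ ≤ 3
  χ = 3

Answer: 3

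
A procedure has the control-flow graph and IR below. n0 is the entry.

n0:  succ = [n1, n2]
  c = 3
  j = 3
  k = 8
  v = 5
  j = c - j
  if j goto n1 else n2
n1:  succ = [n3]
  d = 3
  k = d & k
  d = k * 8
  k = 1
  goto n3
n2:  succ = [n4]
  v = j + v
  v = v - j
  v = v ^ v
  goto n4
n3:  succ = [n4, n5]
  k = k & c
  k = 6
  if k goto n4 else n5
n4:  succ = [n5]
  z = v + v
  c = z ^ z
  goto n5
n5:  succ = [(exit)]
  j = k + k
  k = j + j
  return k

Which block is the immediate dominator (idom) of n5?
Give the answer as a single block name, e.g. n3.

Answer: n0

Analysis:
idom tree: n1←n0 n2←n0 n3←n1 n4←n0 n5←n0
Join-block Dom:
  n4: preds {n2,n3}: {n0,n2} ∩ {n0,n1,n3} = {n0}; idom=n0
  n5: preds {n3,n4}: {n0,n1,n3} ∩ {n0,n4} = {n0}; idom=n0

idom(n5) = n0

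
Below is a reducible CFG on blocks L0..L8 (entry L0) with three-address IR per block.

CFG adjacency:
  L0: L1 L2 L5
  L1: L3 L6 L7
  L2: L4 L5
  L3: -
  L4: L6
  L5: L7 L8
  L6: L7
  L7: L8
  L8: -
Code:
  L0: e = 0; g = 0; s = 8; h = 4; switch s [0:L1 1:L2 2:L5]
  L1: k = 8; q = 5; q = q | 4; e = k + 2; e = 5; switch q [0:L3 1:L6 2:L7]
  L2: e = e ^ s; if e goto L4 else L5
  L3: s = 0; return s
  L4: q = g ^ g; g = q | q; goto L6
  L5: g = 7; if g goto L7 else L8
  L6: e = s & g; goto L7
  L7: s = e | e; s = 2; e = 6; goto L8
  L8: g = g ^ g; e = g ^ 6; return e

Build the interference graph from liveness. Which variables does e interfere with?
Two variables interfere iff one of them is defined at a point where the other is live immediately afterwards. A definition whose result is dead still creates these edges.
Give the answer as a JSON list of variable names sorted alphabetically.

Per-block:
  L0: {e,g,h,s} / ∅
  L1: {e,k,q} / ∅
  L2: {e} / {e,s}
  L3: {s} / ∅
  L4: {g,q} / {g}
  L5: {g} / ∅
  L6: {e} / {g,s}
  L7: {e,s} / {e}
  L8: {e,g} / {g}

Backward fixpoint:
  live L0: ∅→{e,g,s}
  live L1: {g,s}→{e,g,s}
  live L2: {e,g,s}→{e,g,s}
  live L3: ∅→∅
  live L4: {g,s}→{g,s}
  live L5: {e}→{e,g}
  live L6: {g,s}→{e,g}
  live L7: {e,g}→{g}
  live L8: {g}→∅

Interference:
  e↔{g,h,q,s}
  g↔{e,h,k,q,s}
  h↔{e,g,s}
  k↔{g,q,s}
  q↔{e,g,k,s}
  s↔{e,g,h,k,q}

N(e) = ["g", "h", "q", "s"]

Answer: ["g", "h", "q", "s"]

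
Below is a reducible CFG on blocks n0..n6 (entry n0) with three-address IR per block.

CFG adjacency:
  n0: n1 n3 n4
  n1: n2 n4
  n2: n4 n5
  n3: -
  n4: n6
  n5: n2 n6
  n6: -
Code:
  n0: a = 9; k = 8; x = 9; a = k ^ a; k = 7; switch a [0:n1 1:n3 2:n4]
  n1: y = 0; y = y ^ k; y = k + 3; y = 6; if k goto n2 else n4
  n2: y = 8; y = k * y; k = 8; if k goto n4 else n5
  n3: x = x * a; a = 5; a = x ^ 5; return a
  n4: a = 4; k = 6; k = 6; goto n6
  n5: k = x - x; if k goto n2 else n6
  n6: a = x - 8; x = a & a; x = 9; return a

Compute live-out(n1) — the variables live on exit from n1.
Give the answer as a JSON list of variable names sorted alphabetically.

Answer: ["k", "x"]

Analysis:
Block summaries:
  n0: {a,k,x} / ∅
  n1: {y} / {k}
  n2: {k,y} / {k}
  n3: {a,x} / {a,x}
  n4: {a,k} / ∅
  n5: {k} / {x}
  n6: {a,x} / {x}

Liveness:
  live n0: ∅→{a,k,x}
  live n1: {k,x}→{k,x}
  live n2: {k,x}→{x}
  live n3: {a,x}→∅
  live n4: {x}→{x}
  live n5: {x}→{k,x}
  live n6: {x}→∅

live-out(n1) = ["k", "x"]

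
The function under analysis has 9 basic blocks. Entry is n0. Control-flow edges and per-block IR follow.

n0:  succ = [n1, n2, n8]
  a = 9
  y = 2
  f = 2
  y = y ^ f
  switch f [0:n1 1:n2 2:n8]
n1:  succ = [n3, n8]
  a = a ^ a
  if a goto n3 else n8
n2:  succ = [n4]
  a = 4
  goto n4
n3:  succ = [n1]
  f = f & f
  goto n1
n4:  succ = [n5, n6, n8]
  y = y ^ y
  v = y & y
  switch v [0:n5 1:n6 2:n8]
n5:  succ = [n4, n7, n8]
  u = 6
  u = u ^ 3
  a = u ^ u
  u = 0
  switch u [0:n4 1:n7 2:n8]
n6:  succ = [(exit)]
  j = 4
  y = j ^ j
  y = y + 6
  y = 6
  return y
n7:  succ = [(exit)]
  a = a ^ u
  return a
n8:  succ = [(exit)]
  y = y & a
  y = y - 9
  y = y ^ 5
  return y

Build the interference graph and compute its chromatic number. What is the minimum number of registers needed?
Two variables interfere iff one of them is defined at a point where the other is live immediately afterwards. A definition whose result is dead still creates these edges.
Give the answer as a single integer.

Answer: 3

Working:
def/use:
  n0: def={a,f,y} ue=∅
  n1: def={a} ue={a}
  n2: def={a} ue=∅
  n3: def={f} ue={f}
  n4: def={v,y} ue={y}
  n5: def={a,u} ue=∅
  n6: def={j,y} ue=∅
  n7: def={a} ue={a,u}
  n8: def={y} ue={a,y}

Liveness:
  n0: in=∅ out={a,f,y}
  n1: in={a,f,y} out={a,f,y}
  n2: in={y} out={a,y}
  n3: in={a,f,y} out={a,f,y}
  n4: in={a,y} out={a,y}
  n5: in={y} out={a,u,y}
  n6: in=∅ out=∅
  n7: in={a,u} out=∅
  n8: in={a,y} out=∅

Interference:
  a↔{f,u,v,y}
  f↔{a,y}
  j↔∅
  u↔{a,y}
  v↔{a,y}
  y↔{a,f,u,v}

Colouring:
  {a,f,y} pairwise interfere (3-clique) ⇒ χ ≥ 3
  assign a→r0 f→r2 j→r0 u→r2 v→r2 y→r1 — no edge inside a register ⇒ χ ≤ 3
  χ = 3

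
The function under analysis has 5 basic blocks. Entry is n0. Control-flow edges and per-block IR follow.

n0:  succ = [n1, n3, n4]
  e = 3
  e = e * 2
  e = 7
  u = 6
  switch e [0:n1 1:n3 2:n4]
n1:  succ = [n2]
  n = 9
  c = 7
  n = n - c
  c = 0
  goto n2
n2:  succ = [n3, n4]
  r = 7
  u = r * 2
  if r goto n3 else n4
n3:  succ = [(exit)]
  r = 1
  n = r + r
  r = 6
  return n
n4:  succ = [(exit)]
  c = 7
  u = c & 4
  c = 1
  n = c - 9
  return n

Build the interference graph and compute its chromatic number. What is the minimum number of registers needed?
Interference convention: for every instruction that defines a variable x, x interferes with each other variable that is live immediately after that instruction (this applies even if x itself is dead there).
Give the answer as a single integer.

Block summaries:
  n0 def {e,u} use ∅
  n1 def {c,n} use ∅
  n2 def {r,u} use ∅
  n3 def {n,r} use ∅
  n4 def {c,n,u} use ∅

Live sets:
  live n0: ∅→∅
  live n1: ∅→∅
  live n2: ∅→∅
  live n3: ∅→∅
  live n4: ∅→∅

Interference:
  c↔{n}
  e↔{u}
  n↔{c,r}
  r↔{n,u}
  u↔{e,r}

Colouring:
  lower bound: {c,n} mutually conflict ⇒ χ ≥ 2
  assign c→R1 e→R1 n→R0 r→R1 u→R0 — no edge inside a register ⇒ χ ≤ 2
  χ = 2

Answer: 2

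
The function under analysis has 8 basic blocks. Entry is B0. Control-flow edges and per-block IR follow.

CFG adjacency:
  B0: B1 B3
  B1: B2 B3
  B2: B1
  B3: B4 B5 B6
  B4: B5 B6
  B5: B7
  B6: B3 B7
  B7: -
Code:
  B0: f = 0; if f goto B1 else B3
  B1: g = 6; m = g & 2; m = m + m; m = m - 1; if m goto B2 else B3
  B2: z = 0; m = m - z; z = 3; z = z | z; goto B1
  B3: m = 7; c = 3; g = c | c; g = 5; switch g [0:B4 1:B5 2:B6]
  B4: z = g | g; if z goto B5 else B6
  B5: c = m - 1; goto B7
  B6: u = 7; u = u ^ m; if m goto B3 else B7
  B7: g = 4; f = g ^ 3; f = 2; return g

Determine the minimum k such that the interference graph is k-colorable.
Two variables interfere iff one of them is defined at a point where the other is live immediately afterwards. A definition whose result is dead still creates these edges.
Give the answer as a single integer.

Per-block:
  B0: {f} / ∅
  B1: {g,m} / ∅
  B2: {m,z} / {m}
  B3: {c,g,m} / ∅
  B4: {z} / {g}
  B5: {c} / {m}
  B6: {u} / {m}
  B7: {f,g} / ∅

Backward fixpoint:
  live B0: ∅→∅
  live B1: ∅→{m}
  live B2: {m}→∅
  live B3: ∅→{g,m}
  live B4: {g,m}→{m}
  live B5: {m}→∅
  live B6: {m}→∅
  live B7: ∅→∅

Interfere edges:
  c: {m}
  f: {g}
  g: {f,m}
  m: {c,g,u,z}
  u: {m}
  z: {m}

Registers:
  clique {c,m} ⇒ need ≥ 2
  assign c→R1 f→R0 g→R1 m→R0 u→R1 z→R1 — no edge inside a register ⇒ χ ≤ 2
  χ = 2

Answer: 2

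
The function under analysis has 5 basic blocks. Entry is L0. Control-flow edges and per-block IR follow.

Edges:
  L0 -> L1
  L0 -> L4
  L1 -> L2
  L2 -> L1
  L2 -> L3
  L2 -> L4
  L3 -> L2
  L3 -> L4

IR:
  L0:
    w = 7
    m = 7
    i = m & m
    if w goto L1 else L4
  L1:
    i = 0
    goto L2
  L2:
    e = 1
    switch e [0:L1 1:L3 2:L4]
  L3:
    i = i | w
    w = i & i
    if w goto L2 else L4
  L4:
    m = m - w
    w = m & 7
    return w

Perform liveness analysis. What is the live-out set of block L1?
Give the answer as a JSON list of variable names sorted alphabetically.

def/use:
  L0 def {i,m,w} use ∅
  L1 def {i} use ∅
  L2 def {e} use ∅
  L3 def {i,w} use {i,w}
  L4 def {m,w} use {m,w}

Backward fixpoint:
  live L0: ∅→{m,w}
  live L1: {m,w}→{i,m,w}
  live L2: {i,m,w}→{i,m,w}
  live L3: {i,m,w}→{i,m,w}
  live L4: {m,w}→∅

live-out(L1) = ["i", "m", "w"]

Answer: ["i", "m", "w"]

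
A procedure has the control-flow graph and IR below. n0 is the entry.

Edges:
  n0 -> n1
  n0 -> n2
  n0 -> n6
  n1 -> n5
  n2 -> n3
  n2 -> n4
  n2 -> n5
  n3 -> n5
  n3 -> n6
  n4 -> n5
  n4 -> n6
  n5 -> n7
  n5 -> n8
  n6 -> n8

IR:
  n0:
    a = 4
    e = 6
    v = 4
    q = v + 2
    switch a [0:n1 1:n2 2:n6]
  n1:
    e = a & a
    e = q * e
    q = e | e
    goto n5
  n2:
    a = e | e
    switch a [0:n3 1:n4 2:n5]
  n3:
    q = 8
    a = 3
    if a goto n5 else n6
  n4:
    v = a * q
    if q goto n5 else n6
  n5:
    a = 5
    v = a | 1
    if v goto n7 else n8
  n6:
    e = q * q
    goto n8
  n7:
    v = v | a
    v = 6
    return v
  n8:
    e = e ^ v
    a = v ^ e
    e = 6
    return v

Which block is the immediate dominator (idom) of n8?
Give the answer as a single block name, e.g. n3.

Answer: n0

Analysis:
idom tree: n1←n0 n2←n0 n3←n2 n4←n2 n5←n0 n6←n0 n7←n5 n8←n0
Join-block Dom:
  n5: preds {n1,n2,n3,n4}: {n0,n1} ∩ {n0,n2} ∩ {n0,n2,n3} ∩ {n0,n2,n4} = {n0}; idom=n0
  n6: preds {n0,n3,n4}: {n0} ∩ {n0,n2,n3} ∩ {n0,n2,n4} = {n0}; idom=n0
  n8: preds {n5,n6}: {n0,n5} ∩ {n0,n6} = {n0}; idom=n0

idom(n8) = n0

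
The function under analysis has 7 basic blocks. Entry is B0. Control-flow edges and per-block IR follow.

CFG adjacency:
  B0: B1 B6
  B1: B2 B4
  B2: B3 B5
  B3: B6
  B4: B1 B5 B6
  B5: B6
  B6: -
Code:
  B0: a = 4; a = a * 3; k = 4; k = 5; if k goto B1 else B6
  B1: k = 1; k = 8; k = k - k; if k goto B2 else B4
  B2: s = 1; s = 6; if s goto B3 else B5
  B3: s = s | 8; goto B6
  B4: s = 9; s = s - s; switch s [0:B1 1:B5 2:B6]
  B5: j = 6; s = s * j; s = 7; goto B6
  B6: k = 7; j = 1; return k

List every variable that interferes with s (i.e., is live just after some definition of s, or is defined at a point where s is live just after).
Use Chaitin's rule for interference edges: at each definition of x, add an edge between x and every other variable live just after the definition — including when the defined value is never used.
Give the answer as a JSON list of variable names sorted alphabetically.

Per-block:
  B0 def {a,k} use ∅
  B1 def {k} use ∅
  B2 def {s} use ∅
  B3 def {s} use {s}
  B4 def {s} use ∅
  B5 def {j,s} use {s}
  B6 def {j,k} use ∅

Live sets:
  live B0: ∅→∅
  live B1: ∅→∅
  live B2: ∅→{s}
  live B3: {s}→∅
  live B4: ∅→{s}
  live B5: {s}→∅
  live B6: ∅→∅

Interference:
  a: ∅
  j: {k,s}
  k: {j}
  s: {j}

N(s) = ["j"]

Answer: ["j"]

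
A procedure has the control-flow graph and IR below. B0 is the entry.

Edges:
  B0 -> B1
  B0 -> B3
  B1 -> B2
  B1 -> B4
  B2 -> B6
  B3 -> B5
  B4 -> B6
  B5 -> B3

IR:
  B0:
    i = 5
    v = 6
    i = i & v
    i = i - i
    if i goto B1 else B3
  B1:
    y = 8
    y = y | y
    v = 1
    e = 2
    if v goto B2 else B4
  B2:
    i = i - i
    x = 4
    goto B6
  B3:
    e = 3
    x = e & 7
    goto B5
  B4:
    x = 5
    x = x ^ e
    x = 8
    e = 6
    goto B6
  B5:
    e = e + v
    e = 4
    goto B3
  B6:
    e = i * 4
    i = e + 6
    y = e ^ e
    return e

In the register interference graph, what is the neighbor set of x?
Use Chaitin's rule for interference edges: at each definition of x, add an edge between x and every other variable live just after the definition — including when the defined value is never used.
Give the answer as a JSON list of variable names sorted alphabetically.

Block summaries:
  B0 def {i,v} use ∅
  B1 def {e,v,y} use ∅
  B2 def {i,x} use {i}
  B3 def {e,x} use ∅
  B4 def {e,x} use {e}
  B5 def {e} use {e,v}
  B6 def {e,i,y} use {i}

Backward fixpoint:
  live B0: ∅→{i,v}
  live B1: {i}→{e,i}
  live B2: {i}→{i}
  live B3: {v}→{e,v}
  live B4: {e,i}→{i}
  live B5: {e,v}→{v}
  live B6: {i}→∅

Interfere edges:
  e — {i,v,x,y}
  i — {e,v,x,y}
  v — {e,i,x}
  x — {e,i,v}
  y — {e,i}

N(x) = ["e", "i", "v"]

Answer: ["e", "i", "v"]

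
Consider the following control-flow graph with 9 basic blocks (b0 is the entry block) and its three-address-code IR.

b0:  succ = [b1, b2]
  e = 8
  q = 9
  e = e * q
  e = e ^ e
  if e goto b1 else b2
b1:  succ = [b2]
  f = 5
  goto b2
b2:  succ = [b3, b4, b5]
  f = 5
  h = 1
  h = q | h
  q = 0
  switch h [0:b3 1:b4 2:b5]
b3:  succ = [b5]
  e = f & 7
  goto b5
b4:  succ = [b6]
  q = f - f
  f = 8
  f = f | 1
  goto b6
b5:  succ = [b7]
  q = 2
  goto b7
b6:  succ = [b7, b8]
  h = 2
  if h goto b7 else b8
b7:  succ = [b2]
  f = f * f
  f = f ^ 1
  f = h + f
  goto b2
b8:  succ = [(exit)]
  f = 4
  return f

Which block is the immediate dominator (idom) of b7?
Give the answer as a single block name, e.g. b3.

idom tree: b1←b0 b2←b0 b3←b2 b4←b2 b5←b2 b6←b4 b7←b2 b8←b6
Dom∩ at merges:
  b2: preds {b0,b1,b7}: {b0} ∩ {b0,b1} ∩ {b0,b2,b7} = {b0}; idom=b0
  b5: preds {b2,b3}: {b0,b2} ∩ {b0,b2,b3} = {b0,b2}; idom=b2
  b7: preds {b5,b6}: {b0,b2,b5} ∩ {b0,b2,b4,b6} = {b0,b2}; idom=b2

idom(b7) = b2

Answer: b2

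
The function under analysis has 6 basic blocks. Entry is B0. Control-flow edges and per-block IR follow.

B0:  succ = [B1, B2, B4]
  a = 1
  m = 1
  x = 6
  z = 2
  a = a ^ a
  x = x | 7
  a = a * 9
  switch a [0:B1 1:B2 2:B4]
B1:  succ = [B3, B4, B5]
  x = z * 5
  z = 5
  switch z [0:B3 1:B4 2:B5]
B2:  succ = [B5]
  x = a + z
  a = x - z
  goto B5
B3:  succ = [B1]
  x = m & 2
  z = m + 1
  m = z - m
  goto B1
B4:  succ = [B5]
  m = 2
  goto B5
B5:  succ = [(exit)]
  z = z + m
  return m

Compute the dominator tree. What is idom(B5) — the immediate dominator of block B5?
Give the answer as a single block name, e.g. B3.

idom tree: B1←B0 B2←B0 B3←B1 B4←B0 B5←B0
Join-block Dom:
  B1: preds {B0,B3}: {B0} ∩ {B0,B1,B3} = {B0}; idom=B0
  B4: preds {B0,B1}: {B0} ∩ {B0,B1} = {B0}; idom=B0
  B5: preds {B1,B2,B4}: {B0,B1} ∩ {B0,B2} ∩ {B0,B4} = {B0}; idom=B0

idom(B5) = B0

Answer: B0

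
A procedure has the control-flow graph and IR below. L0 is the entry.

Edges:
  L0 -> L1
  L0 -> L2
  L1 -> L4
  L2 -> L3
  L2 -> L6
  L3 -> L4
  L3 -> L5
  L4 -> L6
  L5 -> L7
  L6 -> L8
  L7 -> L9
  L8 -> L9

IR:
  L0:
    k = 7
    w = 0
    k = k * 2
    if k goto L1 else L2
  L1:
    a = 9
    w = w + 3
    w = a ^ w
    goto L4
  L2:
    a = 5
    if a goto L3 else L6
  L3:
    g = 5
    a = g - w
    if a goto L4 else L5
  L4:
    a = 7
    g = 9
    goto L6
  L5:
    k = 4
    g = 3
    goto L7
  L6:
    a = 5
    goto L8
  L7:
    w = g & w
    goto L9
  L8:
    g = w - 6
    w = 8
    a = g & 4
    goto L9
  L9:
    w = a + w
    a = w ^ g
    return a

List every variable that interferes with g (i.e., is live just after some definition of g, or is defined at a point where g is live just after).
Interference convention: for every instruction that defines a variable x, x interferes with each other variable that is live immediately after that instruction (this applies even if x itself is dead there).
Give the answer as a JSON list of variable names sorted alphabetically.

Answer: ["a", "w"]

Derivation:
def/use:
  L0: {k,w} / ∅
  L1: {a,w} / {w}
  L2: {a} / ∅
  L3: {a,g} / {w}
  L4: {a,g} / ∅
  L5: {g,k} / ∅
  L6: {a} / ∅
  L7: {w} / {g,w}
  L8: {a,g,w} / {w}
  L9: {a,w} / {a,g,w}

Live sets:
  L0: in=∅ out={w}
  L1: in={w} out={w}
  L2: in={w} out={w}
  L3: in={w} out={a,w}
  L4: in={w} out={w}
  L5: in={a,w} out={a,g,w}
  L6: in={w} out={w}
  L7: in={a,g,w} out={a,g,w}
  L8: in={w} out={a,g,w}
  L9: in={a,g,w} out=∅

Conflict graph:
  a — {g,k,w}
  g — {a,w}
  k — {a,w}
  w — {a,g,k}

N(g) = ["a", "w"]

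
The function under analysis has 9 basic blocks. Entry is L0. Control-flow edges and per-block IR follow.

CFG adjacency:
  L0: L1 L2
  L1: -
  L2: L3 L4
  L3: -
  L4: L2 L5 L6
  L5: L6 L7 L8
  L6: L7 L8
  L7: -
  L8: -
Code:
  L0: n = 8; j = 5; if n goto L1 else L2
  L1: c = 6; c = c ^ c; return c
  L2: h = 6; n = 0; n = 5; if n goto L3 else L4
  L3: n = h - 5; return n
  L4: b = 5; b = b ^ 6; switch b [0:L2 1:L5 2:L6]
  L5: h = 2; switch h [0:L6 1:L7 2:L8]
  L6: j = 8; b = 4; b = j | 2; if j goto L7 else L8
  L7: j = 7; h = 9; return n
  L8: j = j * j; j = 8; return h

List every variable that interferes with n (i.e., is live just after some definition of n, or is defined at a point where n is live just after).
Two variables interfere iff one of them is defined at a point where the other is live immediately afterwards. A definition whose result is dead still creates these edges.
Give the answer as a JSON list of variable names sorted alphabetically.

Answer: ["b", "h", "j"]

Derivation:
Block summaries:
  L0: {j,n} / ∅
  L1: {c} / ∅
  L2: {h,n} / ∅
  L3: {n} / {h}
  L4: {b} / ∅
  L5: {h} / ∅
  L6: {b,j} / ∅
  L7: {h,j} / {n}
  L8: {j} / {h,j}

Live sets:
  live L0: ∅→{j}
  live L1: ∅→∅
  live L2: {j}→{h,j,n}
  live L3: {h}→∅
  live L4: {h,j,n}→{h,j,n}
  live L5: {j,n}→{h,j,n}
  live L6: {h,n}→{h,j,n}
  live L7: {n}→∅
  live L8: {h,j}→∅

Interfere edges:
  b↔{h,j,n}
  c↔∅
  h↔{b,j,n}
  j↔{b,h,n}
  n↔{b,h,j}

N(n) = ["b", "h", "j"]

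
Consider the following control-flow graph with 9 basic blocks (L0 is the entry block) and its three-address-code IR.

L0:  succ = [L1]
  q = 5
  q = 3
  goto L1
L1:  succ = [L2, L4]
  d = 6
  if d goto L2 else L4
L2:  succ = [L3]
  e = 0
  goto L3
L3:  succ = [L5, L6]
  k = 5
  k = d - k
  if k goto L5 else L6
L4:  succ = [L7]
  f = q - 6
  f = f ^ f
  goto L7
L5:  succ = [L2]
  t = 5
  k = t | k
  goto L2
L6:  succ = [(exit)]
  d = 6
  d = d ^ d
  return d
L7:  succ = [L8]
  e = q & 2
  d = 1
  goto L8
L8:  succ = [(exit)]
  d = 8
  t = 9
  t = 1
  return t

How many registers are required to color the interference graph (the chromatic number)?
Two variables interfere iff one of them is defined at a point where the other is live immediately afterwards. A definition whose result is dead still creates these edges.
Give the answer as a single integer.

Answer: 3

Analysis:
Per-block:
  L0: def={q} ue=∅
  L1: def={d} ue=∅
  L2: def={e} ue=∅
  L3: def={k} ue={d}
  L4: def={f} ue={q}
  L5: def={k,t} ue={k}
  L6: def={d} ue=∅
  L7: def={d,e} ue={q}
  L8: def={d,t} ue=∅

Liveness:
  L0: in=∅ out={q}
  L1: in={q} out={d,q}
  L2: in={d} out={d}
  L3: in={d} out={d,k}
  L4: in={q} out={q}
  L5: in={d,k} out={d}
  L6: in=∅ out=∅
  L7: in={q} out=∅
  L8: in=∅ out=∅

Interference:
  d: {e,k,q,t}
  e: {d}
  f: {q}
  k: {d,t}
  q: {d,f}
  t: {d,k}

Colouring:
  lower bound: {d,k,t} mutually conflict ⇒ χ ≥ 3
  assign d→c0 e→c1 f→c0 k→c1 q→c1 t→c2 — no edge inside a register ⇒ χ ≤ 3
  χ = 3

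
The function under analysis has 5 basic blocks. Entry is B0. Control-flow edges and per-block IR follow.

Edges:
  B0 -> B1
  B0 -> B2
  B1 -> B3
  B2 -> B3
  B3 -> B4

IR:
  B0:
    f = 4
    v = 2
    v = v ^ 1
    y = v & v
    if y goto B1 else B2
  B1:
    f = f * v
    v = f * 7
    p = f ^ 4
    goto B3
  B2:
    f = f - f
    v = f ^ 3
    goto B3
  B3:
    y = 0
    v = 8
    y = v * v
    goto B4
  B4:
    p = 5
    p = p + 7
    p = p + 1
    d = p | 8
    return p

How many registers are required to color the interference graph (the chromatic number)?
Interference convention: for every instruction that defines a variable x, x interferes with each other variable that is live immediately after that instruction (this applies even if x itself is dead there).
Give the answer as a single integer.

Block summaries:
  B0: {f,v,y} / ∅
  B1: {f,p,v} / {f,v}
  B2: {f,v} / {f}
  B3: {v,y} / ∅
  B4: {d,p} / ∅

Backward fixpoint:
  B0 li=∅ lo={f,v}
  B1 li={f,v} lo=∅
  B2 li={f} lo=∅
  B3 li=∅ lo=∅
  B4 li=∅ lo=∅

Conflict graph:
  d↔{p}
  f↔{v,y}
  p↔{d}
  v↔{f,y}
  y↔{f,v}

Chromatic number:
  clique {f,v,y} ⇒ need ≥ 3
  3-colouring: c0={d,f}  c1={p,v}  c2={y}
  χ = 3

Answer: 3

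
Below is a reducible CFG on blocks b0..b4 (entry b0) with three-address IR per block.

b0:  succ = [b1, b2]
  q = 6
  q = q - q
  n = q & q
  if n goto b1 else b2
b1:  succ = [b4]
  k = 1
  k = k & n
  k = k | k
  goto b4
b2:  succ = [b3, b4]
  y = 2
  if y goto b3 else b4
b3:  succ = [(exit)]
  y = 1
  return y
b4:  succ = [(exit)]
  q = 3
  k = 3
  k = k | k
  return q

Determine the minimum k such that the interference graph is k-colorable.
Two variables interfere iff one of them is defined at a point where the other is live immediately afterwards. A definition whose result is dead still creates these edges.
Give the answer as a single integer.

Block summaries:
  b0: def={n,q} ue=∅
  b1: def={k} ue={n}
  b2: def={y} ue=∅
  b3: def={y} ue=∅
  b4: def={k,q} ue=∅

Live sets:
  live b0: ∅→{n}
  live b1: {n}→∅
  live b2: ∅→∅
  live b3: ∅→∅
  live b4: ∅→∅

Interfere edges:
  k↔{n,q}
  n↔{k}
  q↔{k}
  y↔∅

Colouring:
  lower bound: {k,n} mutually conflict ⇒ χ ≥ 2
  assign k→c0 n→c1 q→c1 y→c0 — no edge inside a register ⇒ χ ≤ 2
  χ = 2

Answer: 2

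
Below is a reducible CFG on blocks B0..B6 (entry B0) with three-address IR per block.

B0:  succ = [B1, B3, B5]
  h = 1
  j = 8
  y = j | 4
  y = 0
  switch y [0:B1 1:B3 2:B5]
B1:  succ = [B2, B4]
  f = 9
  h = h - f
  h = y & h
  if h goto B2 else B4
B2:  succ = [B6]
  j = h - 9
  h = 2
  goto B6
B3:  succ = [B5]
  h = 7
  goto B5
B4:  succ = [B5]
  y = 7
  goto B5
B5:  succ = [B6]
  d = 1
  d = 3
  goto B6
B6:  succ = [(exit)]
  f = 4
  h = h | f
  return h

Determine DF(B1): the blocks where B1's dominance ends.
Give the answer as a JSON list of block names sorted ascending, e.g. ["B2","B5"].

idom tree: B1←B0 B2←B1 B3←B0 B4←B1 B5←B0 B6←B0
Dom∩ at merges:
  B5: preds {B0,B3,B4}: {B0} ∩ {B0,B3} ∩ {B0,B1,B4} = {B0}; idom=B0
  B6: preds {B2,B5}: {B0,B1,B2} ∩ {B0,B5} = {B0}; idom=B0

DF walk-up:
  join B5 pred B0: · stop@B0
  join B5 pred B3: B3 stop@B0
  join B5 pred B4: B4→B1 stop@B0
  join B6 pred B2: B2→B1 stop@B0
  join B6 pred B5: B5 stop@B0
  B0: DF=∅
  B1: DF={B5,B6}
  B2: DF={B6}
  B3: DF={B5}
  B4: DF={B5}
  B5: DF={B6}
  B6: DF=∅

DF(B1) = ["B5", "B6"]

Answer: ["B5", "B6"]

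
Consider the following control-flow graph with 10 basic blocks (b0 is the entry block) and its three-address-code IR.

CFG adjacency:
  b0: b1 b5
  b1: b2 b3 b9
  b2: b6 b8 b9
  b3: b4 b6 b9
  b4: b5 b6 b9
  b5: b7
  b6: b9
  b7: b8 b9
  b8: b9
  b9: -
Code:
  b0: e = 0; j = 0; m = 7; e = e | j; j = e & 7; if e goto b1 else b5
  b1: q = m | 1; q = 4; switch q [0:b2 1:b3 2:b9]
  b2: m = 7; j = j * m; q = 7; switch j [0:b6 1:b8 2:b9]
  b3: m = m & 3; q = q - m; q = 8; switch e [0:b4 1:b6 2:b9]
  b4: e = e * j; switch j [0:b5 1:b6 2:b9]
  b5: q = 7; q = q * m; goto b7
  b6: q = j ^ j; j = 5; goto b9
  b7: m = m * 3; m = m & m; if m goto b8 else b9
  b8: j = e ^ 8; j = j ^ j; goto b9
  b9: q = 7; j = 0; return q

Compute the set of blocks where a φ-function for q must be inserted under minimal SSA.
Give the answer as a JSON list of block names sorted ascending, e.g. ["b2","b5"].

Answer: ["b5", "b6", "b8", "b9"]

Analysis:
idom tree: b1←b0 b2←b1 b3←b1 b4←b3 b5←b0 b6←b1 b7←b5 b8←b0 b9←b0
Dom∩ at merges:
  b5: preds {b0,b4}: {b0} ∩ {b0,b1,b3,b4} = {b0}; idom=b0
  b6: preds {b2,b3,b4}: {b0,b1,b2} ∩ {b0,b1,b3} ∩ {b0,b1,b3,b4} = {b0,b1}; idom=b1
  b8: preds {b2,b7}: {b0,b1,b2} ∩ {b0,b5,b7} = {b0}; idom=b0
  b9: preds {b1,b2,b3,b4,b6,b7,b8}: {b0,b1} ∩ {b0,b1,b2} ∩ {b0,b1,b3} ∩ {b0,b1,b3,b4} ∩ {b0,b1,b6} ∩ {b0,b5,b7} ∩ {b0,b8} = {b0}; idom=b0

DF walk-up:
  b5←b0: walk · to b0
  b5←b4: walk b4→b3→b1 to b0
  b6←b2: walk b2 to b1
  b6←b3: walk b3 to b1
  b6←b4: walk b4→b3 to b1
  b8←b2: walk b2→b1 to b0
  b8←b7: walk b7→b5 to b0
  b9←b1: walk b1 to b0
  b9←b2: walk b2→b1 to b0
  b9←b3: walk b3→b1 to b0
  b9←b4: walk b4→b3→b1 to b0
  b9←b6: walk b6→b1 to b0
  b9←b7: walk b7→b5 to b0
  b9←b8: walk b8 to b0
  b0: DF=∅
  b1: DF={b5,b8,b9}
  b2: DF={b6,b8,b9}
  b3: DF={b5,b6,b9}
  b4: DF={b5,b6,b9}
  b5: DF={b8,b9}
  b6: DF={b9}
  b7: DF={b8,b9}
  b8: DF={b9}
  b9: DF=∅

φ for q: defs {b1,b2,b3,b5,b6,b9}
  DF⁺ = {b5,b6,b8,b9}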